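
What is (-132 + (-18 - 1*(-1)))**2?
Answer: 22201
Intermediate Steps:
(-132 + (-18 - 1*(-1)))**2 = (-132 + (-18 + 1))**2 = (-132 - 17)**2 = (-149)**2 = 22201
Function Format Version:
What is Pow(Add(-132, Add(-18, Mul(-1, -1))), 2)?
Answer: 22201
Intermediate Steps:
Pow(Add(-132, Add(-18, Mul(-1, -1))), 2) = Pow(Add(-132, Add(-18, 1)), 2) = Pow(Add(-132, -17), 2) = Pow(-149, 2) = 22201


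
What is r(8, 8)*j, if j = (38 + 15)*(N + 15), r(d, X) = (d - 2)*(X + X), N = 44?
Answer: 300192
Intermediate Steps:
r(d, X) = 2*X*(-2 + d) (r(d, X) = (-2 + d)*(2*X) = 2*X*(-2 + d))
j = 3127 (j = (38 + 15)*(44 + 15) = 53*59 = 3127)
r(8, 8)*j = (2*8*(-2 + 8))*3127 = (2*8*6)*3127 = 96*3127 = 300192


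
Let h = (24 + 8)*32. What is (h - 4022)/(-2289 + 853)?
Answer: 1499/718 ≈ 2.0877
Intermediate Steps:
h = 1024 (h = 32*32 = 1024)
(h - 4022)/(-2289 + 853) = (1024 - 4022)/(-2289 + 853) = -2998/(-1436) = -2998*(-1/1436) = 1499/718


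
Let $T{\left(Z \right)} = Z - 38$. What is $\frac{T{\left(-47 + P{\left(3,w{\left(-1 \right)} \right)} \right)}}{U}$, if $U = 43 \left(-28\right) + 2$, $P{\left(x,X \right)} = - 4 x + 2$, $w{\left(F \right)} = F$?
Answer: $\frac{95}{1202} \approx 0.079035$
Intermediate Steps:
$P{\left(x,X \right)} = 2 - 4 x$
$T{\left(Z \right)} = -38 + Z$ ($T{\left(Z \right)} = Z - 38 = -38 + Z$)
$U = -1202$ ($U = -1204 + 2 = -1202$)
$\frac{T{\left(-47 + P{\left(3,w{\left(-1 \right)} \right)} \right)}}{U} = \frac{-38 + \left(-47 + \left(2 - 12\right)\right)}{-1202} = \left(-38 + \left(-47 + \left(2 - 12\right)\right)\right) \left(- \frac{1}{1202}\right) = \left(-38 - 57\right) \left(- \frac{1}{1202}\right) = \left(-95\right) \left(- \frac{1}{1202}\right) = \frac{95}{1202}$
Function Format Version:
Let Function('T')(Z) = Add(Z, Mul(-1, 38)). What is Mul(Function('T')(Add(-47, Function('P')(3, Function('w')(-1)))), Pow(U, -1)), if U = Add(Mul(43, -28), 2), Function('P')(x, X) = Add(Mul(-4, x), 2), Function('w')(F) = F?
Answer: Rational(95, 1202) ≈ 0.079035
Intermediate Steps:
Function('P')(x, X) = Add(2, Mul(-4, x))
Function('T')(Z) = Add(-38, Z) (Function('T')(Z) = Add(Z, -38) = Add(-38, Z))
U = -1202 (U = Add(-1204, 2) = -1202)
Mul(Function('T')(Add(-47, Function('P')(3, Function('w')(-1)))), Pow(U, -1)) = Mul(Add(-38, Add(-47, Add(2, Mul(-4, 3)))), Pow(-1202, -1)) = Mul(Add(-38, Add(-47, Add(2, -12))), Rational(-1, 1202)) = Mul(Add(-38, Add(-47, -10)), Rational(-1, 1202)) = Mul(Add(-38, -57), Rational(-1, 1202)) = Mul(-95, Rational(-1, 1202)) = Rational(95, 1202)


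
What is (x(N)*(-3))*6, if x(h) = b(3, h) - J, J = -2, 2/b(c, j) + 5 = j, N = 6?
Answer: -72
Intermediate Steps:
b(c, j) = 2/(-5 + j)
x(h) = 2 + 2/(-5 + h) (x(h) = 2/(-5 + h) - 1*(-2) = 2/(-5 + h) + 2 = 2 + 2/(-5 + h))
(x(N)*(-3))*6 = ((2*(-4 + 6)/(-5 + 6))*(-3))*6 = ((2*2/1)*(-3))*6 = ((2*1*2)*(-3))*6 = (4*(-3))*6 = -12*6 = -72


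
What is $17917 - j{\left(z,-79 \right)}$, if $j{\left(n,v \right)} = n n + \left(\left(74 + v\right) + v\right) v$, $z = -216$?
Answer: $-35375$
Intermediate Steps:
$j{\left(n,v \right)} = n^{2} + v \left(74 + 2 v\right)$ ($j{\left(n,v \right)} = n^{2} + \left(74 + 2 v\right) v = n^{2} + v \left(74 + 2 v\right)$)
$17917 - j{\left(z,-79 \right)} = 17917 - \left(\left(-216\right)^{2} + 2 \left(-79\right)^{2} + 74 \left(-79\right)\right) = 17917 - \left(46656 + 2 \cdot 6241 - 5846\right) = 17917 - \left(46656 + 12482 - 5846\right) = 17917 - 53292 = -35375$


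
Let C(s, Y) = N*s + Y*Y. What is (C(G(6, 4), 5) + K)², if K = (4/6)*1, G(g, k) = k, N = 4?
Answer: 15625/9 ≈ 1736.1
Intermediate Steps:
C(s, Y) = Y² + 4*s (C(s, Y) = 4*s + Y*Y = 4*s + Y² = Y² + 4*s)
K = ⅔ (K = ((⅙)*4)*1 = (⅔)*1 = ⅔ ≈ 0.66667)
(C(G(6, 4), 5) + K)² = ((5² + 4*4) + ⅔)² = ((25 + 16) + ⅔)² = (41 + ⅔)² = (125/3)² = 15625/9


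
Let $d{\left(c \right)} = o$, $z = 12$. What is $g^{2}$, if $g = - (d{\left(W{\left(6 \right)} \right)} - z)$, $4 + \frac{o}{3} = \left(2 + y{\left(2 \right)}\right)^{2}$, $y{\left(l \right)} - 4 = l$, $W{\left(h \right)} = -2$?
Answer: $28224$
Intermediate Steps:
$y{\left(l \right)} = 4 + l$
$o = 180$ ($o = -12 + 3 \left(2 + \left(4 + 2\right)\right)^{2} = -12 + 3 \left(2 + 6\right)^{2} = -12 + 3 \cdot 8^{2} = -12 + 3 \cdot 64 = -12 + 192 = 180$)
$d{\left(c \right)} = 180$
$g = -168$ ($g = - (180 - 12) = \left(-1\right) 168 = -168$)
$g^{2} = \left(-168\right)^{2} = 28224$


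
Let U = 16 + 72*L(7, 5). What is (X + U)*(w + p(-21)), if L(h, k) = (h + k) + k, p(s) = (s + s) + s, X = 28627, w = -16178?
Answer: -485069947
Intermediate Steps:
p(s) = 3*s (p(s) = 2*s + s = 3*s)
L(h, k) = h + 2*k
U = 1240 (U = 16 + 72*(7 + 2*5) = 16 + 72*(7 + 10) = 16 + 72*17 = 16 + 1224 = 1240)
(X + U)*(w + p(-21)) = (28627 + 1240)*(-16178 + 3*(-21)) = 29867*(-16178 - 63) = 29867*(-16241) = -485069947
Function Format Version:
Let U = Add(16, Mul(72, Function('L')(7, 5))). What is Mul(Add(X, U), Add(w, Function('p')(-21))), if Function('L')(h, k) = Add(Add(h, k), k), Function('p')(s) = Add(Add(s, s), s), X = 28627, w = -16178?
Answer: -485069947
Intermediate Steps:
Function('p')(s) = Mul(3, s) (Function('p')(s) = Add(Mul(2, s), s) = Mul(3, s))
Function('L')(h, k) = Add(h, Mul(2, k))
U = 1240 (U = Add(16, Mul(72, Add(7, Mul(2, 5)))) = Add(16, Mul(72, Add(7, 10))) = Add(16, Mul(72, 17)) = Add(16, 1224) = 1240)
Mul(Add(X, U), Add(w, Function('p')(-21))) = Mul(Add(28627, 1240), Add(-16178, Mul(3, -21))) = Mul(29867, Add(-16178, -63)) = Mul(29867, -16241) = -485069947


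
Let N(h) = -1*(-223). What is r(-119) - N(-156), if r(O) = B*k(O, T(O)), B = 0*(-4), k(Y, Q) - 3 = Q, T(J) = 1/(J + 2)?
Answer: -223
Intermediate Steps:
N(h) = 223
T(J) = 1/(2 + J)
k(Y, Q) = 3 + Q
B = 0
r(O) = 0 (r(O) = 0*(3 + 1/(2 + O)) = 0)
r(-119) - N(-156) = 0 - 1*223 = 0 - 223 = -223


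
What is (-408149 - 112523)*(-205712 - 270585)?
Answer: 247994511584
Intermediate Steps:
(-408149 - 112523)*(-205712 - 270585) = -520672*(-476297) = 247994511584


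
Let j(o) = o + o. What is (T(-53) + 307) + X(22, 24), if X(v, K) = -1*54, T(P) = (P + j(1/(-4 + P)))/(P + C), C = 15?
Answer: 551021/2166 ≈ 254.40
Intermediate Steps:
j(o) = 2*o
T(P) = (P + 2/(-4 + P))/(15 + P) (T(P) = (P + 2/(-4 + P))/(P + 15) = (P + 2/(-4 + P))/(15 + P))
X(v, K) = -54
(T(-53) + 307) + X(22, 24) = ((2 - 53*(-4 - 53))/((-4 - 53)*(15 - 53)) + 307) - 54 = ((2 - 53*(-57))/(-57*(-38)) + 307) - 54 = (-1/57*(-1/38)*(2 + 3021) + 307) - 54 = (-1/57*(-1/38)*3023 + 307) - 54 = (3023/2166 + 307) - 54 = 667985/2166 - 54 = 551021/2166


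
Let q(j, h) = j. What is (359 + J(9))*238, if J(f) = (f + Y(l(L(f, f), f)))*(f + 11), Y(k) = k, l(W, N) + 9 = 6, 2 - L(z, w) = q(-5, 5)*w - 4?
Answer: 114002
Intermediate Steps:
L(z, w) = 6 + 5*w (L(z, w) = 2 - (-5*w - 4) = 2 - (-4 - 5*w) = 2 + (4 + 5*w) = 6 + 5*w)
l(W, N) = -3 (l(W, N) = -9 + 6 = -3)
J(f) = (-3 + f)*(11 + f) (J(f) = (f - 3)*(f + 11) = (-3 + f)*(11 + f))
(359 + J(9))*238 = (359 + (-33 + 9² + 8*9))*238 = (359 + (-33 + 81 + 72))*238 = (359 + 120)*238 = 479*238 = 114002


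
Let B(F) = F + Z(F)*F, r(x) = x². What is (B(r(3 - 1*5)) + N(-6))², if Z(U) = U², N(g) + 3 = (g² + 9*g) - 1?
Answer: 2116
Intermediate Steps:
N(g) = -4 + g² + 9*g (N(g) = -3 + ((g² + 9*g) - 1) = -3 + (-1 + g² + 9*g) = -4 + g² + 9*g)
B(F) = F + F³ (B(F) = F + F²*F = F + F³)
(B(r(3 - 1*5)) + N(-6))² = (((3 - 1*5)² + ((3 - 1*5)²)³) + (-4 + (-6)² + 9*(-6)))² = (((3 - 5)² + ((3 - 5)²)³) + (-4 + 36 - 54))² = (((-2)² + ((-2)²)³) - 22)² = ((4 + 4³) - 22)² = ((4 + 64) - 22)² = (68 - 22)² = 46² = 2116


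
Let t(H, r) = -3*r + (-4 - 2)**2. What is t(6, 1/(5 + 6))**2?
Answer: 154449/121 ≈ 1276.4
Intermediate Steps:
t(H, r) = 36 - 3*r (t(H, r) = -3*r + (-6)**2 = -3*r + 36 = 36 - 3*r)
t(6, 1/(5 + 6))**2 = (36 - 3/(5 + 6))**2 = (36 - 3/11)**2 = (393/11)**2 = 154449/121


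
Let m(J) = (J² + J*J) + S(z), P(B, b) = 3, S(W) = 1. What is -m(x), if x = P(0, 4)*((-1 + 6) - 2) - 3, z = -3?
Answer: -73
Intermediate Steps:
x = 6 (x = 3*((-1 + 6) - 2) - 3 = 3*(5 - 2) - 3 = 3*3 - 3 = 9 - 3 = 6)
m(J) = 1 + 2*J² (m(J) = (J² + J*J) + 1 = (J² + J²) + 1 = 2*J² + 1 = 1 + 2*J²)
-m(x) = -(1 + 2*6²) = -(1 + 2*36) = -(1 + 72) = -1*73 = -73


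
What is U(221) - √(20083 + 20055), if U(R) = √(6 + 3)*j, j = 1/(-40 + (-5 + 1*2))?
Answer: -3/43 - √40138 ≈ -200.41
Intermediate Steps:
j = -1/43 (j = 1/(-40 + (-5 + 2)) = 1/(-40 - 3) = 1/(-43) = -1/43 ≈ -0.023256)
U(R) = -3/43 (U(R) = √(6 + 3)*(-1/43) = √9*(-1/43) = 3*(-1/43) = -3/43)
U(221) - √(20083 + 20055) = -3/43 - √(20083 + 20055) = -3/43 - √40138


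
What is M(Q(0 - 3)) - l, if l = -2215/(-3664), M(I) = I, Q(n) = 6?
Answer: 19769/3664 ≈ 5.3955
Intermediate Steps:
l = 2215/3664 (l = -2215*(-1/3664) = 2215/3664 ≈ 0.60453)
M(Q(0 - 3)) - l = 6 - 1*2215/3664 = 6 - 2215/3664 = 19769/3664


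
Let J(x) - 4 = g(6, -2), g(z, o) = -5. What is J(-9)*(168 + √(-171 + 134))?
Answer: -168 - I*√37 ≈ -168.0 - 6.0828*I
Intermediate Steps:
J(x) = -1 (J(x) = 4 - 5 = -1)
J(-9)*(168 + √(-171 + 134)) = -(168 + √(-171 + 134)) = -(168 + √(-37)) = -(168 + I*√37) = -168 - I*√37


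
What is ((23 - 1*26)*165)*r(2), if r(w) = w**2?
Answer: -1980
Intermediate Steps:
((23 - 1*26)*165)*r(2) = ((23 - 1*26)*165)*2**2 = ((23 - 26)*165)*4 = -3*165*4 = -495*4 = -1980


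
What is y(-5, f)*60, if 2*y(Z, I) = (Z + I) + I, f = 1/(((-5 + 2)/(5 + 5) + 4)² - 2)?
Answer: -169350/1169 ≈ -144.87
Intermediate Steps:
f = 100/1169 (f = 1/((-3/10 + 4)² - 2) = 1/((37/10)² - 2) = 1/(1369/100 - 2) = 1/(1169/100) = 100/1169 ≈ 0.085543)
y(Z, I) = I + Z/2 (y(Z, I) = ((Z + I) + I)/2 = ((I + Z) + I)/2 = (Z + 2*I)/2 = I + Z/2)
y(-5, f)*60 = (100/1169 + (½)*(-5))*60 = (100/1169 - 5/2)*60 = -5645/2338*60 = -169350/1169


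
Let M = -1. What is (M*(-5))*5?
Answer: 25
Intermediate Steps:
(M*(-5))*5 = -1*(-5)*5 = 5*5 = 25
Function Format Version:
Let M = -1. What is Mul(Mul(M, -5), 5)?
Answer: 25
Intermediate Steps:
Mul(Mul(M, -5), 5) = Mul(Mul(-1, -5), 5) = Mul(5, 5) = 25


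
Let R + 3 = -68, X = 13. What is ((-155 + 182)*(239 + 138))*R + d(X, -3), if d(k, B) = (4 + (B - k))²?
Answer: -722565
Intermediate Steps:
R = -71 (R = -3 - 68 = -71)
d(k, B) = (4 + B - k)²
((-155 + 182)*(239 + 138))*R + d(X, -3) = ((-155 + 182)*(239 + 138))*(-71) + (4 - 3 - 1*13)² = (27*377)*(-71) + (4 - 3 - 13)² = 10179*(-71) + (-12)² = -722709 + 144 = -722565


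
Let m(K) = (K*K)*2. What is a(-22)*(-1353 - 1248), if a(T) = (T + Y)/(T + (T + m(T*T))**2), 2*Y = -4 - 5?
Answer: 45951/146321920052 ≈ 3.1404e-7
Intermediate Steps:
m(K) = 2*K**2 (m(K) = K**2*2 = 2*K**2)
Y = -9/2 (Y = (-4 - 5)/2 = (1/2)*(-9) = -9/2 ≈ -4.5000)
a(T) = (-9/2 + T)/(T + (T + 2*T**4)**2) (a(T) = (T - 9/2)/(T + (T + 2*(T*T)**2)**2) = (-9/2 + T)/(T + (T + 2*(T**2)**2)**2) = (-9/2 + T)/(T + (T + 2*T**4)**2))
a(-22)*(-1353 - 1248) = ((-9/2 - 22)/((-22)*(1 - 22*(1 + 2*(-22)**3)**2)))*(-1353 - 1248) = -1/22*(-53/2)/(1 - 22*(1 + 2*(-10648))**2)*(-2601) = -1/22*(-53/2)/(1 - 22*(1 - 21296)**2)*(-2601) = -1/22*(-53/2)/(1 - 22*(-21295)**2)*(-2601) = -1/22*(-53/2)/(1 - 22*453477025)*(-2601) = -1/22*(-53/2)/(1 - 9976494550)*(-2601) = -1/22*(-53/2)/(-9976494549)*(-2601) = -1/22*(-1/9976494549)*(-53/2)*(-2601) = -53/438965760156*(-2601) = 45951/146321920052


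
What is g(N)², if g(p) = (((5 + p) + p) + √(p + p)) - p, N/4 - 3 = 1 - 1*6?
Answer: (-3 + 4*I)² ≈ -7.0 - 24.0*I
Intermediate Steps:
N = -8 (N = 12 + 4*(1 - 1*6) = 12 + 4*(1 - 6) = 12 + 4*(-5) = 12 - 20 = -8)
g(p) = 5 + p + √2*√p (g(p) = ((5 + 2*p) + √(2*p)) - p = ((5 + 2*p) + √2*√p) - p = (5 + 2*p + √2*√p) - p = 5 + p + √2*√p)
g(N)² = (5 - 8 + √2*√(-8))² = (5 - 8 + √2*(2*I*√2))² = (5 - 8 + 4*I)² = (-3 + 4*I)²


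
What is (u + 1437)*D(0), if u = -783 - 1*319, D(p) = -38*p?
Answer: 0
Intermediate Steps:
u = -1102 (u = -783 - 319 = -1102)
(u + 1437)*D(0) = (-1102 + 1437)*(-38*0) = 335*0 = 0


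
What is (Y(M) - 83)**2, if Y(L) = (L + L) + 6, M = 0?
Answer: 5929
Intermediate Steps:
Y(L) = 6 + 2*L (Y(L) = 2*L + 6 = 6 + 2*L)
(Y(M) - 83)**2 = ((6 + 2*0) - 83)**2 = ((6 + 0) - 83)**2 = (6 - 83)**2 = (-77)**2 = 5929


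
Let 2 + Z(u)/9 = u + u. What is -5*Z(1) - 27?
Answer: -27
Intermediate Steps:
Z(u) = -18 + 18*u (Z(u) = -18 + 9*(u + u) = -18 + 9*(2*u) = -18 + 18*u)
-5*Z(1) - 27 = -5*(-18 + 18*1) - 27 = -5*(-18 + 18) - 27 = -5*0 - 27 = 0 - 27 = -27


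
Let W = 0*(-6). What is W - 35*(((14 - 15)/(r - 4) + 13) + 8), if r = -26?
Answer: -4417/6 ≈ -736.17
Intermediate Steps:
W = 0
W - 35*(((14 - 15)/(r - 4) + 13) + 8) = 0 - 35*(((14 - 15)/(-26 - 4) + 13) + 8) = 0 - 35*((-1/(-30) + 13) + 8) = 0 - 35*((-1*(-1/30) + 13) + 8) = 0 - 35*((1/30 + 13) + 8) = 0 - 35*(391/30 + 8) = 0 - 35*631/30 = 0 - 4417/6 = -4417/6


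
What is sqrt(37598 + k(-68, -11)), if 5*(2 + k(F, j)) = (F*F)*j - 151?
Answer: sqrt(27393) ≈ 165.51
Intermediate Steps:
k(F, j) = -161/5 + j*F**2/5 (k(F, j) = -2 + ((F*F)*j - 151)/5 = -2 + (F**2*j - 151)/5 = -2 + (j*F**2 - 151)/5 = -2 + (-151 + j*F**2)/5 = -2 + (-151/5 + j*F**2/5) = -161/5 + j*F**2/5)
sqrt(37598 + k(-68, -11)) = sqrt(37598 + (-161/5 + (1/5)*(-11)*(-68)**2)) = sqrt(37598 + (-161/5 + (1/5)*(-11)*4624)) = sqrt(37598 + (-161/5 - 50864/5)) = sqrt(37598 - 10205) = sqrt(27393)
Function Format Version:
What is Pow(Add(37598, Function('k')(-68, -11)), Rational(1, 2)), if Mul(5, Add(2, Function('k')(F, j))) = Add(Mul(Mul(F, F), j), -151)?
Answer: Pow(27393, Rational(1, 2)) ≈ 165.51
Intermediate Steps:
Function('k')(F, j) = Add(Rational(-161, 5), Mul(Rational(1, 5), j, Pow(F, 2))) (Function('k')(F, j) = Add(-2, Mul(Rational(1, 5), Add(Mul(Mul(F, F), j), -151))) = Add(-2, Mul(Rational(1, 5), Add(Mul(Pow(F, 2), j), -151))) = Add(-2, Mul(Rational(1, 5), Add(Mul(j, Pow(F, 2)), -151))) = Add(-2, Mul(Rational(1, 5), Add(-151, Mul(j, Pow(F, 2))))) = Add(-2, Add(Rational(-151, 5), Mul(Rational(1, 5), j, Pow(F, 2)))) = Add(Rational(-161, 5), Mul(Rational(1, 5), j, Pow(F, 2))))
Pow(Add(37598, Function('k')(-68, -11)), Rational(1, 2)) = Pow(Add(37598, Add(Rational(-161, 5), Mul(Rational(1, 5), -11, Pow(-68, 2)))), Rational(1, 2)) = Pow(Add(37598, Add(Rational(-161, 5), Mul(Rational(1, 5), -11, 4624))), Rational(1, 2)) = Pow(Add(37598, Add(Rational(-161, 5), Rational(-50864, 5))), Rational(1, 2)) = Pow(Add(37598, -10205), Rational(1, 2)) = Pow(27393, Rational(1, 2))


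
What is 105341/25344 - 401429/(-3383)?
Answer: 10530185179/85738752 ≈ 122.82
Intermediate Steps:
105341/25344 - 401429/(-3383) = 105341*(1/25344) - 401429*(-1/3383) = 105341/25344 + 401429/3383 = 10530185179/85738752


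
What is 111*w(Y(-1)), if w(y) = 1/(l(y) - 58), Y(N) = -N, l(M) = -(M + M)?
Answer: -37/20 ≈ -1.8500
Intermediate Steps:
l(M) = -2*M
w(y) = 1/(-58 - 2*y) (w(y) = 1/(-2*y - 58) = 1/(-58 - 2*y))
111*w(Y(-1)) = 111*(-1/(58 + 2*(-1*(-1)))) = 111*(-1/(58 + 2*1)) = 111*(-1/(58 + 2)) = 111*(-1/60) = -37/20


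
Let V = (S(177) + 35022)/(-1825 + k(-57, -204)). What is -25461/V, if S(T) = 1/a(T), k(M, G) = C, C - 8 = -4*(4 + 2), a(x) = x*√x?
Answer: 1300444877095176618/971636109673253 - 1185235011*√177/971636109673253 ≈ 1338.4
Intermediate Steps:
a(x) = x^(3/2)
C = -16 (C = 8 - 4*(4 + 2) = 8 - 4*6 = 8 - 24 = -16)
k(M, G) = -16
S(T) = T^(-3/2) (S(T) = 1/(T^(3/2)) = T^(-3/2))
V = -35022/1841 - √177/57676689 (V = (177^(-3/2) + 35022)/(-1825 - 16) = (√177/31329 + 35022)/(-1841) = (35022 + √177/31329)*(-1/1841) = -35022/1841 - √177/57676689 ≈ -19.023)
-25461/V = -25461/(-35022/1841 - √177/57676689)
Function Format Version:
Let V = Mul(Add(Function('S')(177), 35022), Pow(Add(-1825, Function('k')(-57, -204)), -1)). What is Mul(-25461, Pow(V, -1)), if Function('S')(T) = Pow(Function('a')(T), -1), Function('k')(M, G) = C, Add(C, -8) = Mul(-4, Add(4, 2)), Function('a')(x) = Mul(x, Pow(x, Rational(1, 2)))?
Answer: Add(Rational(1300444877095176618, 971636109673253), Mul(Rational(-1185235011, 971636109673253), Pow(177, Rational(1, 2)))) ≈ 1338.4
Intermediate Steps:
Function('a')(x) = Pow(x, Rational(3, 2))
C = -16 (C = Add(8, Mul(-4, Add(4, 2))) = Add(8, Mul(-4, 6)) = Add(8, -24) = -16)
Function('k')(M, G) = -16
Function('S')(T) = Pow(T, Rational(-3, 2)) (Function('S')(T) = Pow(Pow(T, Rational(3, 2)), -1) = Pow(T, Rational(-3, 2)))
V = Add(Rational(-35022, 1841), Mul(Rational(-1, 57676689), Pow(177, Rational(1, 2)))) (V = Mul(Add(Pow(177, Rational(-3, 2)), 35022), Pow(Add(-1825, -16), -1)) = Mul(Add(Mul(Rational(1, 31329), Pow(177, Rational(1, 2))), 35022), Pow(-1841, -1)) = Mul(Add(35022, Mul(Rational(1, 31329), Pow(177, Rational(1, 2)))), Rational(-1, 1841)) = Add(Rational(-35022, 1841), Mul(Rational(-1, 57676689), Pow(177, Rational(1, 2)))) ≈ -19.023)
Mul(-25461, Pow(V, -1)) = Mul(-25461, Pow(Add(Rational(-35022, 1841), Mul(Rational(-1, 57676689), Pow(177, Rational(1, 2)))), -1))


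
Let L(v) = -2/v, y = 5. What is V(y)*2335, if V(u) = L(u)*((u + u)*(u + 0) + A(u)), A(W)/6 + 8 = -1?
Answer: 3736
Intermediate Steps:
A(W) = -54 (A(W) = -48 + 6*(-1) = -48 - 6 = -54)
V(u) = -2*(-54 + 2*u**2)/u (V(u) = (-2/u)*((u + u)*(u + 0) - 54) = (-2/u)*((2*u)*u - 54) = (-2/u)*(2*u**2 - 54) = (-2/u)*(-54 + 2*u**2) = -2*(-54 + 2*u**2)/u)
V(y)*2335 = (-4*5 + 108/5)*2335 = (-20 + 108*(1/5))*2335 = (-20 + 108/5)*2335 = (8/5)*2335 = 3736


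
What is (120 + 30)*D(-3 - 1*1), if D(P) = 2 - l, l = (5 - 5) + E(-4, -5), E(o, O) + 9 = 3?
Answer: 1200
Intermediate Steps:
E(o, O) = -6 (E(o, O) = -9 + 3 = -6)
l = -6 (l = (5 - 5) - 6 = 0 - 6 = -6)
D(P) = 8 (D(P) = 2 - 1*(-6) = 2 + 6 = 8)
(120 + 30)*D(-3 - 1*1) = (120 + 30)*8 = 150*8 = 1200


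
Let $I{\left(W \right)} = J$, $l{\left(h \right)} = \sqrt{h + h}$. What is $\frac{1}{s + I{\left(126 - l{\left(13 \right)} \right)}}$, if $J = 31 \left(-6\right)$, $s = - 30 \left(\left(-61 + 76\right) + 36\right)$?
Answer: $- \frac{1}{1716} \approx -0.00058275$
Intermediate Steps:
$l{\left(h \right)} = \sqrt{2} \sqrt{h}$ ($l{\left(h \right)} = \sqrt{2 h} = \sqrt{2} \sqrt{h}$)
$s = -1530$ ($s = - 30 \left(15 + 36\right) = \left(-30\right) 51 = -1530$)
$J = -186$
$I{\left(W \right)} = -186$
$\frac{1}{s + I{\left(126 - l{\left(13 \right)} \right)}} = \frac{1}{-1530 - 186} = \frac{1}{-1716} = - \frac{1}{1716}$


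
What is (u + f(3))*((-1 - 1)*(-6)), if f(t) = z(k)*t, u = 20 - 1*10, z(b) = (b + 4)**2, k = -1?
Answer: 444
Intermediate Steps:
z(b) = (4 + b)**2
u = 10 (u = 20 - 10 = 10)
f(t) = 9*t (f(t) = (4 - 1)**2*t = 3**2*t = 9*t)
(u + f(3))*((-1 - 1)*(-6)) = (10 + 9*3)*((-1 - 1)*(-6)) = (10 + 27)*(-2*(-6)) = 37*12 = 444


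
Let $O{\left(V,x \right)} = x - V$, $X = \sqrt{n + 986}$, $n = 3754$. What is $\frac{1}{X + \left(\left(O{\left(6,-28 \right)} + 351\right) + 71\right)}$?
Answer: $\frac{97}{36451} - \frac{\sqrt{1185}}{72902} \approx 0.0021889$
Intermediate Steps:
$X = 2 \sqrt{1185}$ ($X = \sqrt{3754 + 986} = \sqrt{4740} = 2 \sqrt{1185} \approx 68.848$)
$\frac{1}{X + \left(\left(O{\left(6,-28 \right)} + 351\right) + 71\right)} = \frac{1}{2 \sqrt{1185} + \left(\left(\left(-28 - 6\right) + 351\right) + 71\right)} = \frac{1}{2 \sqrt{1185} + \left(\left(-34 + 351\right) + 71\right)} = \frac{1}{2 \sqrt{1185} + \left(317 + 71\right)} = \frac{1}{2 \sqrt{1185} + 388} = \frac{1}{388 + 2 \sqrt{1185}}$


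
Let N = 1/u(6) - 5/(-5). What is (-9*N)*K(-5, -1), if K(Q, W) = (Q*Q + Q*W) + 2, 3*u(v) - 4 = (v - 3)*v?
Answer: -3600/11 ≈ -327.27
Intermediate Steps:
u(v) = 4/3 + v*(-3 + v)/3 (u(v) = 4/3 + ((v - 3)*v)/3 = 4/3 + ((-3 + v)*v)/3 = 4/3 + (v*(-3 + v))/3 = 4/3 + v*(-3 + v)/3)
K(Q, W) = 2 + Q² + Q*W (K(Q, W) = (Q² + Q*W) + 2 = 2 + Q² + Q*W)
N = 25/22 (N = 1/(4/3 - 1*6 + (⅓)*6²) - 5/(-5) = 1/(4/3 - 6 + (⅓)*36) - 5*(-⅕) = 1/(4/3 - 6 + 12) + 1 = 1/(22/3) + 1 = 1*(3/22) + 1 = 3/22 + 1 = 25/22 ≈ 1.1364)
(-9*N)*K(-5, -1) = (-9*25/22)*(2 + (-5)² - 5*(-1)) = -225*(2 + 25 + 5)/22 = -225/22*32 = -3600/11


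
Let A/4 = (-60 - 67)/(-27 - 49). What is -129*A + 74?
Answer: -14977/19 ≈ -788.26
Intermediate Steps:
A = 127/19 (A = 4*((-60 - 67)/(-27 - 49)) = 4*(-127/(-76)) = 4*(-127*(-1/76)) = 4*(127/76) = 127/19 ≈ 6.6842)
-129*A + 74 = -129*127/19 + 74 = -16383/19 + 74 = -14977/19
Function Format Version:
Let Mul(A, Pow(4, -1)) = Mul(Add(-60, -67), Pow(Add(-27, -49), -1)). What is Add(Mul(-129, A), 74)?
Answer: Rational(-14977, 19) ≈ -788.26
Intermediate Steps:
A = Rational(127, 19) (A = Mul(4, Mul(Add(-60, -67), Pow(Add(-27, -49), -1))) = Mul(4, Mul(-127, Pow(-76, -1))) = Mul(4, Mul(-127, Rational(-1, 76))) = Mul(4, Rational(127, 76)) = Rational(127, 19) ≈ 6.6842)
Add(Mul(-129, A), 74) = Add(Mul(-129, Rational(127, 19)), 74) = Add(Rational(-16383, 19), 74) = Rational(-14977, 19)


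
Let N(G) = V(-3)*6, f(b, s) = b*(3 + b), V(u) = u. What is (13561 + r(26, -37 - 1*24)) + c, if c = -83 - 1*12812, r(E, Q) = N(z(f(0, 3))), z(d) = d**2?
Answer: 648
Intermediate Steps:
N(G) = -18 (N(G) = -3*6 = -18)
r(E, Q) = -18
c = -12895 (c = -83 - 12812 = -12895)
(13561 + r(26, -37 - 1*24)) + c = (13561 - 18) - 12895 = 13543 - 12895 = 648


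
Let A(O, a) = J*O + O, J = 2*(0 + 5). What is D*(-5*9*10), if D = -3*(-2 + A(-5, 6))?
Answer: -76950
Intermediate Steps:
J = 10 (J = 2*5 = 10)
A(O, a) = 11*O (A(O, a) = 10*O + O = 11*O)
D = 171 (D = -3*(-2 + 11*(-5)) = -3*(-2 - 55) = -3*(-57) = 171)
D*(-5*9*10) = 171*(-5*9*10) = 171*(-45*10) = 171*(-450) = -76950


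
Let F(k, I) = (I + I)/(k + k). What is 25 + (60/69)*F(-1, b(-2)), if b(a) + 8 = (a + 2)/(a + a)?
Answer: 735/23 ≈ 31.957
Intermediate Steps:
b(a) = -8 + (2 + a)/(2*a) (b(a) = -8 + (a + 2)/(a + a) = -8 + (2 + a)/((2*a)) = -8 + (2 + a)*(1/(2*a)) = -8 + (2 + a)/(2*a))
F(k, I) = I/k (F(k, I) = (2*I)/((2*k)) = (2*I)*(1/(2*k)) = I/k)
25 + (60/69)*F(-1, b(-2)) = 25 + (60/69)*((-15/2 + 1/(-2))/(-1)) = 25 + (60*(1/69))*((-15/2 - 1/2)*(-1)) = 25 + 20*(-8*(-1))/23 = 25 + (20/23)*8 = 25 + 160/23 = 735/23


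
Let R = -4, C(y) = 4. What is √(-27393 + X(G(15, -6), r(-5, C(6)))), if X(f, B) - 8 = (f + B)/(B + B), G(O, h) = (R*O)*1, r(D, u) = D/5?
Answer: I*√109418/2 ≈ 165.39*I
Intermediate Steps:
r(D, u) = D/5 (r(D, u) = D*(⅕) = D/5)
G(O, h) = -4*O (G(O, h) = -4*O*1 = -4*O)
X(f, B) = 8 + (B + f)/(2*B) (X(f, B) = 8 + (f + B)/(B + B) = 8 + (B + f)/((2*B)) = 8 + (B + f)*(1/(2*B)) = 8 + (B + f)/(2*B))
√(-27393 + X(G(15, -6), r(-5, C(6)))) = √(-27393 + (-4*15 + 17*((⅕)*(-5)))/(2*(((⅕)*(-5))))) = √(-27393 + (½)*(-60 + 17*(-1))/(-1)) = √(-27393 + (½)*(-1)*(-60 - 17)) = √(-27393 + (½)*(-1)*(-77)) = √(-27393 + 77/2) = √(-54709/2) = I*√109418/2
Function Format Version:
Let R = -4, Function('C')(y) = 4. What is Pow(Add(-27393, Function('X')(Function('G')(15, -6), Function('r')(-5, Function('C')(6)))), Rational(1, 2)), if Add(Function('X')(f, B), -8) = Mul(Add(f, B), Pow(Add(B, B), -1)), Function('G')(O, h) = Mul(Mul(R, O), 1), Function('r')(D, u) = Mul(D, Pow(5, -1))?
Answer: Mul(Rational(1, 2), I, Pow(109418, Rational(1, 2))) ≈ Mul(165.39, I)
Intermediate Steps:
Function('r')(D, u) = Mul(Rational(1, 5), D) (Function('r')(D, u) = Mul(D, Rational(1, 5)) = Mul(Rational(1, 5), D))
Function('G')(O, h) = Mul(-4, O) (Function('G')(O, h) = Mul(Mul(-4, O), 1) = Mul(-4, O))
Function('X')(f, B) = Add(8, Mul(Rational(1, 2), Pow(B, -1), Add(B, f))) (Function('X')(f, B) = Add(8, Mul(Add(f, B), Pow(Add(B, B), -1))) = Add(8, Mul(Add(B, f), Pow(Mul(2, B), -1))) = Add(8, Mul(Add(B, f), Mul(Rational(1, 2), Pow(B, -1)))) = Add(8, Mul(Rational(1, 2), Pow(B, -1), Add(B, f))))
Pow(Add(-27393, Function('X')(Function('G')(15, -6), Function('r')(-5, Function('C')(6)))), Rational(1, 2)) = Pow(Add(-27393, Mul(Rational(1, 2), Pow(Mul(Rational(1, 5), -5), -1), Add(Mul(-4, 15), Mul(17, Mul(Rational(1, 5), -5))))), Rational(1, 2)) = Pow(Add(-27393, Mul(Rational(1, 2), Pow(-1, -1), Add(-60, Mul(17, -1)))), Rational(1, 2)) = Pow(Add(-27393, Mul(Rational(1, 2), -1, Add(-60, -17))), Rational(1, 2)) = Pow(Add(-27393, Mul(Rational(1, 2), -1, -77)), Rational(1, 2)) = Pow(Add(-27393, Rational(77, 2)), Rational(1, 2)) = Pow(Rational(-54709, 2), Rational(1, 2)) = Mul(Rational(1, 2), I, Pow(109418, Rational(1, 2)))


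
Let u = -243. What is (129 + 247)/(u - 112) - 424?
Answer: -150896/355 ≈ -425.06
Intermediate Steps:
(129 + 247)/(u - 112) - 424 = (129 + 247)/(-243 - 112) - 424 = 376/(-355) - 424 = 376*(-1/355) - 424 = -376/355 - 424 = -150896/355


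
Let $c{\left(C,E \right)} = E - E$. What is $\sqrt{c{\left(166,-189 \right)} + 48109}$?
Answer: $\sqrt{48109} \approx 219.34$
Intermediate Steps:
$c{\left(C,E \right)} = 0$
$\sqrt{c{\left(166,-189 \right)} + 48109} = \sqrt{0 + 48109} = \sqrt{48109}$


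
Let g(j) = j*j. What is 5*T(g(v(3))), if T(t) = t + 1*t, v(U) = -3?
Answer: 90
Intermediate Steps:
g(j) = j²
T(t) = 2*t (T(t) = t + t = 2*t)
5*T(g(v(3))) = 5*(2*(-3)²) = 5*(2*9) = 5*18 = 90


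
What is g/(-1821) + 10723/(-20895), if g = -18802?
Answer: 124447069/12683265 ≈ 9.8119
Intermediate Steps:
g/(-1821) + 10723/(-20895) = -18802/(-1821) + 10723/(-20895) = -18802*(-1/1821) + 10723*(-1/20895) = 18802/1821 - 10723/20895 = 124447069/12683265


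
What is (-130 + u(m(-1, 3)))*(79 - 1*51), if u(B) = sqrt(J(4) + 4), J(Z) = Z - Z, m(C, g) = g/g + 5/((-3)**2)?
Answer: -3584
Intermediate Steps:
m(C, g) = 14/9 (m(C, g) = 1 + 5/9 = 14/9)
J(Z) = 0
u(B) = 2 (u(B) = sqrt(0 + 4) = sqrt(4) = 2)
(-130 + u(m(-1, 3)))*(79 - 1*51) = (-130 + 2)*(79 - 1*51) = -128*(79 - 51) = -128*28 = -3584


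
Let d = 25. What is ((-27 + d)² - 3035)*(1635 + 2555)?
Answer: -12699890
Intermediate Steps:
((-27 + d)² - 3035)*(1635 + 2555) = ((-27 + 25)² - 3035)*(1635 + 2555) = ((-2)² - 3035)*4190 = (4 - 3035)*4190 = -3031*4190 = -12699890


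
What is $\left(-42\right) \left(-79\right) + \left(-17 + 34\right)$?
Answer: $3335$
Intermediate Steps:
$\left(-42\right) \left(-79\right) + \left(-17 + 34\right) = 3318 + 17 = 3335$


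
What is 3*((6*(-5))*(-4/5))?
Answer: 72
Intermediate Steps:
3*((6*(-5))*(-4/5)) = 3*(-(-120)/5) = 3*(-30*(-4/5)) = 3*24 = 72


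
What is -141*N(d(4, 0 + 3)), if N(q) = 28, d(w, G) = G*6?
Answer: -3948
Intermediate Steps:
d(w, G) = 6*G
-141*N(d(4, 0 + 3)) = -141*28 = -3948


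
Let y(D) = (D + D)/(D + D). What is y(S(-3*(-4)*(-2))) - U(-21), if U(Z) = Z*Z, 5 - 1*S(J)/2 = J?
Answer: -440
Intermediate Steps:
S(J) = 10 - 2*J
y(D) = 1 (y(D) = (2*D)/((2*D)) = (2*D)*(1/(2*D)) = 1)
U(Z) = Z²
y(S(-3*(-4)*(-2))) - U(-21) = 1 - 1*(-21)² = 1 - 1*441 = 1 - 441 = -440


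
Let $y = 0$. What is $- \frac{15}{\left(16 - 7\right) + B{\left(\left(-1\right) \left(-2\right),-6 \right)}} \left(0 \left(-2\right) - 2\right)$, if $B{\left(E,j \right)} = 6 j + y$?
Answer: $- \frac{10}{9} \approx -1.1111$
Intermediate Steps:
$B{\left(E,j \right)} = 6 j$ ($B{\left(E,j \right)} = 6 j + 0 = 6 j$)
$- \frac{15}{\left(16 - 7\right) + B{\left(\left(-1\right) \left(-2\right),-6 \right)}} \left(0 \left(-2\right) - 2\right) = - \frac{15}{\left(16 - 7\right) + 6 \left(-6\right)} \left(0 \left(-2\right) - 2\right) = - \frac{15}{\left(16 - 7\right) - 36} \left(0 - 2\right) = - \frac{15}{9 - 36} \left(-2\right) = - \frac{15}{-27} \left(-2\right) = \left(-15\right) \left(- \frac{1}{27}\right) \left(-2\right) = \frac{5}{9} \left(-2\right) = - \frac{10}{9}$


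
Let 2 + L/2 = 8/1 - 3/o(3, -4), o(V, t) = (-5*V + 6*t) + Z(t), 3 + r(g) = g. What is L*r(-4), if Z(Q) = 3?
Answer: -511/6 ≈ -85.167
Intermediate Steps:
r(g) = -3 + g
o(V, t) = 3 - 5*V + 6*t (o(V, t) = (-5*V + 6*t) + 3 = 3 - 5*V + 6*t)
L = 73/6 (L = -4 + 2*(8/1 - 3/(3 - 5*3 + 6*(-4))) = -4 + 2*(8*1 - 3/(3 - 15 - 24)) = -4 + 2*(8 - 3/(-36)) = -4 + 2*(8 - 3*(-1/36)) = -4 + 2*(8 + 1/12) = -4 + 2*(97/12) = -4 + 97/6 = 73/6 ≈ 12.167)
L*r(-4) = 73*(-3 - 4)/6 = (73/6)*(-7) = -511/6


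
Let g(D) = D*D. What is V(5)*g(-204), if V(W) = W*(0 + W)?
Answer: 1040400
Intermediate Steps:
g(D) = D²
V(W) = W² (V(W) = W*W = W²)
V(5)*g(-204) = 5²*(-204)² = 25*41616 = 1040400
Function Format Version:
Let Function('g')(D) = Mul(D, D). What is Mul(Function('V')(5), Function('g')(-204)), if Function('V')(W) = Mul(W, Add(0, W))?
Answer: 1040400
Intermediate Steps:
Function('g')(D) = Pow(D, 2)
Function('V')(W) = Pow(W, 2) (Function('V')(W) = Mul(W, W) = Pow(W, 2))
Mul(Function('V')(5), Function('g')(-204)) = Mul(Pow(5, 2), Pow(-204, 2)) = Mul(25, 41616) = 1040400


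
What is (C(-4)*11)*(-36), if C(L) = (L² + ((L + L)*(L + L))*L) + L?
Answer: 96624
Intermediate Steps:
C(L) = L + L² + 4*L³ (C(L) = (L² + ((2*L)*(2*L))*L) + L = (L² + (4*L²)*L) + L = (L² + 4*L³) + L = L + L² + 4*L³)
(C(-4)*11)*(-36) = (-4*(1 - 4 + 4*(-4)²)*11)*(-36) = (-4*(1 - 4 + 4*16)*11)*(-36) = (-4*(1 - 4 + 64)*11)*(-36) = (-4*61*11)*(-36) = -244*11*(-36) = -2684*(-36) = 96624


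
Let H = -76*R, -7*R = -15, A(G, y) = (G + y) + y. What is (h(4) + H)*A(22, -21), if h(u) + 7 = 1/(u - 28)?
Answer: 142715/42 ≈ 3398.0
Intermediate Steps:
A(G, y) = G + 2*y
R = 15/7 (R = -1/7*(-15) = 15/7 ≈ 2.1429)
h(u) = -7 + 1/(-28 + u) (h(u) = -7 + 1/(u - 28) = -7 + 1/(-28 + u))
H = -1140/7 (H = -76*15/7 = -1140/7 ≈ -162.86)
(h(4) + H)*A(22, -21) = ((197 - 7*4)/(-28 + 4) - 1140/7)*(22 + 2*(-21)) = ((197 - 28)/(-24) - 1140/7)*(22 - 42) = (-1/24*169 - 1140/7)*(-20) = (-169/24 - 1140/7)*(-20) = -28543/168*(-20) = 142715/42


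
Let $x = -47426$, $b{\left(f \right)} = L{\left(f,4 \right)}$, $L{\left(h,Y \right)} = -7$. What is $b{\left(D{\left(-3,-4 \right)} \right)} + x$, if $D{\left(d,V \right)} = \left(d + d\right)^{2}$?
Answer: $-47433$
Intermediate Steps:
$D{\left(d,V \right)} = 4 d^{2}$ ($D{\left(d,V \right)} = \left(2 d\right)^{2} = 4 d^{2}$)
$b{\left(f \right)} = -7$
$b{\left(D{\left(-3,-4 \right)} \right)} + x = -7 - 47426 = -47433$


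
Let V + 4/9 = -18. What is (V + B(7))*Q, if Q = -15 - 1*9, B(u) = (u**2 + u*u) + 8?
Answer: -6304/3 ≈ -2101.3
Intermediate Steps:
V = -166/9 (V = -4/9 - 18 = -166/9 ≈ -18.444)
B(u) = 8 + 2*u**2 (B(u) = (u**2 + u**2) + 8 = 2*u**2 + 8 = 8 + 2*u**2)
Q = -24 (Q = -15 - 9 = -24)
(V + B(7))*Q = (-166/9 + (8 + 2*7**2))*(-24) = (-166/9 + (8 + 2*49))*(-24) = (-166/9 + (8 + 98))*(-24) = (-166/9 + 106)*(-24) = (788/9)*(-24) = -6304/3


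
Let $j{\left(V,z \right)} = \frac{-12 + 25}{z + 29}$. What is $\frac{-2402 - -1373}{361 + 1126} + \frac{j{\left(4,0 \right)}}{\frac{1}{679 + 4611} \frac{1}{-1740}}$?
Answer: $- \frac{6135660429}{1487} \approx -4.1262 \cdot 10^{6}$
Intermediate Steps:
$j{\left(V,z \right)} = \frac{13}{29 + z}$
$\frac{-2402 - -1373}{361 + 1126} + \frac{j{\left(4,0 \right)}}{\frac{1}{679 + 4611} \frac{1}{-1740}} = \frac{-2402 - -1373}{361 + 1126} + \frac{13 \frac{1}{29 + 0}}{\frac{1}{679 + 4611} \frac{1}{-1740}} = \frac{-2402 + 1373}{1487} + \frac{13 \cdot \frac{1}{29}}{\frac{1}{5290} \left(- \frac{1}{1740}\right)} = \left(-1029\right) \frac{1}{1487} + \frac{13 \cdot \frac{1}{29}}{\frac{1}{5290} \left(- \frac{1}{1740}\right)} = - \frac{1029}{1487} + \frac{13}{29 \left(- \frac{1}{9204600}\right)} = - \frac{1029}{1487} + \frac{13}{29} \left(-9204600\right) = - \frac{1029}{1487} - 4126200 = - \frac{6135660429}{1487}$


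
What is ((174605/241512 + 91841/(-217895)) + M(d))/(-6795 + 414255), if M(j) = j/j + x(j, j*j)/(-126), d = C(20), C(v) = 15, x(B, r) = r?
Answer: -178379444639/150095958985072800 ≈ -1.1884e-6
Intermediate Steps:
d = 15
M(j) = 1 - j**2/126 (M(j) = j/j + (j*j)/(-126) = 1 + j**2*(-1/126) = 1 - j**2/126)
((174605/241512 + 91841/(-217895)) + M(d))/(-6795 + 414255) = ((174605/241512 + 91841/(-217895)) + (1 - 1/126*15**2))/(-6795 + 414255) = ((174605*(1/241512) + 91841*(-1/217895)) + (1 - 1/126*225))/407460 = ((174605/241512 - 91841/217895) + (1 - 25/14))*(1/407460) = (15864852883/52624257240 - 11/14)*(1/407460) = -178379444639/368369800680*1/407460 = -178379444639/150095958985072800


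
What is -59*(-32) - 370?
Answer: 1518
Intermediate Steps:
-59*(-32) - 370 = 1888 - 370 = 1518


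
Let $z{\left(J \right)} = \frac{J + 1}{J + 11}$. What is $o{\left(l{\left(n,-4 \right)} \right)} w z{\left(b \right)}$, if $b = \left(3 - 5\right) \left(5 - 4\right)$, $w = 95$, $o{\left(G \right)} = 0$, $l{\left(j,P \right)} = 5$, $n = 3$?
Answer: $0$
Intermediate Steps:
$b = -2$ ($b = \left(-2\right) 1 = -2$)
$z{\left(J \right)} = \frac{1 + J}{11 + J}$
$o{\left(l{\left(n,-4 \right)} \right)} w z{\left(b \right)} = 0 \cdot 95 \frac{1 - 2}{11 - 2} = 0 \cdot \frac{1}{9} \left(-1\right) = 0 \left(- \frac{1}{9}\right) = 0$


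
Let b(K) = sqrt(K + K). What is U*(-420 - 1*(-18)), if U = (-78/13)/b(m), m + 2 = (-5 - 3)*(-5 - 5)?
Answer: 402*sqrt(39)/13 ≈ 193.11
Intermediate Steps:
m = 78 (m = -2 + (-5 - 3)*(-5 - 5) = -2 - 8*(-10) = -2 + 80 = 78)
b(K) = sqrt(2)*sqrt(K) (b(K) = sqrt(2*K) = sqrt(2)*sqrt(K))
U = -sqrt(39)/13 (U = (-78/13)/((sqrt(2)*sqrt(78))) = (-78*1/13)/((2*sqrt(39))) = -sqrt(39)/13 ≈ -0.48038)
U*(-420 - 1*(-18)) = (-sqrt(39)/13)*(-420 - 1*(-18)) = (-sqrt(39)/13)*(-420 + 18) = -sqrt(39)/13*(-402) = 402*sqrt(39)/13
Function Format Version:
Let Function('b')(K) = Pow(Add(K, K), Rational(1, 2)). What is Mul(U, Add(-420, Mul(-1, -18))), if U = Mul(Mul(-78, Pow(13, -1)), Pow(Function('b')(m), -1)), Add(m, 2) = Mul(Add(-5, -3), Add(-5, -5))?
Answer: Mul(Rational(402, 13), Pow(39, Rational(1, 2))) ≈ 193.11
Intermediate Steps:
m = 78 (m = Add(-2, Mul(Add(-5, -3), Add(-5, -5))) = Add(-2, Mul(-8, -10)) = Add(-2, 80) = 78)
Function('b')(K) = Mul(Pow(2, Rational(1, 2)), Pow(K, Rational(1, 2))) (Function('b')(K) = Pow(Mul(2, K), Rational(1, 2)) = Mul(Pow(2, Rational(1, 2)), Pow(K, Rational(1, 2))))
U = Mul(Rational(-1, 13), Pow(39, Rational(1, 2))) (U = Mul(Mul(-78, Pow(13, -1)), Pow(Mul(Pow(2, Rational(1, 2)), Pow(78, Rational(1, 2))), -1)) = Mul(Mul(-78, Rational(1, 13)), Pow(Mul(2, Pow(39, Rational(1, 2))), -1)) = Mul(-6, Mul(Rational(1, 78), Pow(39, Rational(1, 2)))) = Mul(Rational(-1, 13), Pow(39, Rational(1, 2))) ≈ -0.48038)
Mul(U, Add(-420, Mul(-1, -18))) = Mul(Mul(Rational(-1, 13), Pow(39, Rational(1, 2))), Add(-420, Mul(-1, -18))) = Mul(Mul(Rational(-1, 13), Pow(39, Rational(1, 2))), Add(-420, 18)) = Mul(Mul(Rational(-1, 13), Pow(39, Rational(1, 2))), -402) = Mul(Rational(402, 13), Pow(39, Rational(1, 2)))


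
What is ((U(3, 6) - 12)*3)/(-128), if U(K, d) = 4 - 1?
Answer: 27/128 ≈ 0.21094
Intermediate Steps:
U(K, d) = 3
((U(3, 6) - 12)*3)/(-128) = ((3 - 12)*3)/(-128) = -9*3*(-1/128) = -27*(-1/128) = 27/128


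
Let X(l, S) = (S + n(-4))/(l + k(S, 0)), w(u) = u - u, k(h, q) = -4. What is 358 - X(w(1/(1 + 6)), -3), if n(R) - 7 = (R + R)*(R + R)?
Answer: 375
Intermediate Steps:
n(R) = 7 + 4*R**2 (n(R) = 7 + (R + R)*(R + R) = 7 + (2*R)*(2*R) = 7 + 4*R**2)
w(u) = 0
X(l, S) = (71 + S)/(-4 + l) (X(l, S) = (S + (7 + 4*(-4)**2))/(l - 4) = (S + (7 + 4*16))/(-4 + l) = (S + (7 + 64))/(-4 + l) = (S + 71)/(-4 + l) = (71 + S)/(-4 + l))
358 - X(w(1/(1 + 6)), -3) = 358 - (71 - 3)/(-4 + 0) = 358 - 68/(-4) = 358 - (-1)*68/4 = 358 - 1*(-17) = 358 + 17 = 375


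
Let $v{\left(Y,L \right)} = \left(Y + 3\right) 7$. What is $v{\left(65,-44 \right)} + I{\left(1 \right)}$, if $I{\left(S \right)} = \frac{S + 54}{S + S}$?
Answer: $\frac{1007}{2} \approx 503.5$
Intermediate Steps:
$v{\left(Y,L \right)} = 21 + 7 Y$ ($v{\left(Y,L \right)} = \left(3 + Y\right) 7 = 21 + 7 Y$)
$I{\left(S \right)} = \frac{54 + S}{2 S}$
$v{\left(65,-44 \right)} + I{\left(1 \right)} = \left(21 + 7 \cdot 65\right) + \frac{54 + 1}{2 \cdot 1} = \left(21 + 455\right) + \frac{1}{2} \cdot 1 \cdot 55 = 476 + \frac{55}{2} = \frac{1007}{2}$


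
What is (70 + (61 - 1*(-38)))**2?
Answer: 28561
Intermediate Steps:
(70 + (61 - 1*(-38)))**2 = (70 + (61 + 38))**2 = (70 + 99)**2 = 169**2 = 28561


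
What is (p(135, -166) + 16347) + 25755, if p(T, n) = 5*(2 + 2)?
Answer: 42122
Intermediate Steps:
p(T, n) = 20 (p(T, n) = 5*4 = 20)
(p(135, -166) + 16347) + 25755 = (20 + 16347) + 25755 = 16367 + 25755 = 42122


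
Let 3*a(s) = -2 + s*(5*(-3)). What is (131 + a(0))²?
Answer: 152881/9 ≈ 16987.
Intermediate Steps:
a(s) = -⅔ - 5*s (a(s) = (-2 + s*(5*(-3)))/3 = (-2 + s*(-15))/3 = (-2 - 15*s)/3 = -⅔ - 5*s)
(131 + a(0))² = (131 + (-⅔ - 5*0))² = (131 + (-⅔ + 0))² = (131 - ⅔)² = (391/3)² = 152881/9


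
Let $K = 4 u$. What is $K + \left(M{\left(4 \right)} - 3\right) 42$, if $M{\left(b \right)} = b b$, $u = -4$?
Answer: $530$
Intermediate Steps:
$M{\left(b \right)} = b^{2}$
$K = -16$ ($K = 4 \left(-4\right) = -16$)
$K + \left(M{\left(4 \right)} - 3\right) 42 = -16 + \left(4^{2} - 3\right) 42 = -16 + \left(16 - 3\right) 42 = -16 + 13 \cdot 42 = -16 + 546 = 530$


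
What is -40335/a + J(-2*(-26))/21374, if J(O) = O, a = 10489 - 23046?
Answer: 431386627/134196659 ≈ 3.2146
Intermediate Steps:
a = -12557
-40335/a + J(-2*(-26))/21374 = -40335/(-12557) - 2*(-26)/21374 = -40335*(-1/12557) + 52*(1/21374) = 40335/12557 + 26/10687 = 431386627/134196659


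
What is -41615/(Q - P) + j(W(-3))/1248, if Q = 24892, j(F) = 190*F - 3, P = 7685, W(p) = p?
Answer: -20598377/7158112 ≈ -2.8776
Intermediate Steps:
j(F) = -3 + 190*F
-41615/(Q - P) + j(W(-3))/1248 = -41615/(24892 - 1*7685) + (-3 + 190*(-3))/1248 = -41615/(24892 - 7685) + (-3 - 570)*(1/1248) = -41615/17207 - 573*1/1248 = -41615*1/17207 - 191/416 = -41615/17207 - 191/416 = -20598377/7158112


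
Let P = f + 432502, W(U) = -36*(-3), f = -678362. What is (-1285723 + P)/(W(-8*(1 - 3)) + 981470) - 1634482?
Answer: -1604373104179/981578 ≈ -1.6345e+6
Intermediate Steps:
W(U) = 108
P = -245860 (P = -678362 + 432502 = -245860)
(-1285723 + P)/(W(-8*(1 - 3)) + 981470) - 1634482 = (-1285723 - 245860)/(108 + 981470) - 1634482 = -1531583/981578 - 1634482 = -1604373104179/981578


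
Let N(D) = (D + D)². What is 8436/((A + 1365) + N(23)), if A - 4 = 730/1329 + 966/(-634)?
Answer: 888506937/366948902 ≈ 2.4213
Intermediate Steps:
N(D) = 4*D² (N(D) = (2*D)² = 4*D²)
A = 1274675/421293 (A = 4 + (730/1329 + 966/(-634)) = 4 + (730*(1/1329) + 966*(-1/634)) = 4 + (730/1329 - 483/317) = 4 - 410497/421293 = 1274675/421293 ≈ 3.0256)
8436/((A + 1365) + N(23)) = 8436/((1274675/421293 + 1365) + 4*23²) = 8436/(576339620/421293 + 4*529) = 8436/(576339620/421293 + 2116) = 8436/(1467795608/421293) = 8436*(421293/1467795608) = 888506937/366948902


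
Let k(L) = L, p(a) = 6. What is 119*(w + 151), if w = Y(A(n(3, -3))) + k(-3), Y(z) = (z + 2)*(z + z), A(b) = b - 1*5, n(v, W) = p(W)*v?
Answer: 64022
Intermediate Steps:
n(v, W) = 6*v
A(b) = -5 + b (A(b) = b - 5 = -5 + b)
Y(z) = 2*z*(2 + z) (Y(z) = (2 + z)*(2*z) = 2*z*(2 + z))
w = 387 (w = 2*(-5 + 6*3)*(2 + (-5 + 6*3)) - 3 = 2*(-5 + 18)*(2 + (-5 + 18)) - 3 = 2*13*(2 + 13) - 3 = 2*13*15 - 3 = 390 - 3 = 387)
119*(w + 151) = 119*(387 + 151) = 119*538 = 64022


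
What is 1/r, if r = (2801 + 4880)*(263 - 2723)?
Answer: -1/18895260 ≈ -5.2923e-8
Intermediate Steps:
r = -18895260 (r = 7681*(-2460) = -18895260)
1/r = 1/(-18895260) = -1/18895260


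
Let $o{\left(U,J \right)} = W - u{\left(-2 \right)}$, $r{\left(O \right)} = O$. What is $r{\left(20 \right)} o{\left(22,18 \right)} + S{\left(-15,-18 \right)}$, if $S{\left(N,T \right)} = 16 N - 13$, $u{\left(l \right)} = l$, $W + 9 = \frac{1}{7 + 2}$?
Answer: $- \frac{3517}{9} \approx -390.78$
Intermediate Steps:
$W = - \frac{80}{9}$ ($W = -9 + \frac{1}{7 + 2} = -9 + \frac{1}{9} = - \frac{80}{9} \approx -8.8889$)
$o{\left(U,J \right)} = - \frac{62}{9}$ ($o{\left(U,J \right)} = - \frac{80}{9} - -2 = - \frac{80}{9} + 2 = - \frac{62}{9}$)
$S{\left(N,T \right)} = -13 + 16 N$
$r{\left(20 \right)} o{\left(22,18 \right)} + S{\left(-15,-18 \right)} = 20 \left(- \frac{62}{9}\right) + \left(-13 + 16 \left(-15\right)\right) = - \frac{1240}{9} - 253 = - \frac{3517}{9}$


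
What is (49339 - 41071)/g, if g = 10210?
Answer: 4134/5105 ≈ 0.80979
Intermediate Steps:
(49339 - 41071)/g = (49339 - 41071)/10210 = 8268*(1/10210) = 4134/5105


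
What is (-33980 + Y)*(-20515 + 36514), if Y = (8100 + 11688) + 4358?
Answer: -157334166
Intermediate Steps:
Y = 24146 (Y = 19788 + 4358 = 24146)
(-33980 + Y)*(-20515 + 36514) = (-33980 + 24146)*(-20515 + 36514) = -9834*15999 = -157334166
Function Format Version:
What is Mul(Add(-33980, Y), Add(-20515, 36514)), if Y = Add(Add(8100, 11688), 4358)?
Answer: -157334166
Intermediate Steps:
Y = 24146 (Y = Add(19788, 4358) = 24146)
Mul(Add(-33980, Y), Add(-20515, 36514)) = Mul(Add(-33980, 24146), Add(-20515, 36514)) = Mul(-9834, 15999) = -157334166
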